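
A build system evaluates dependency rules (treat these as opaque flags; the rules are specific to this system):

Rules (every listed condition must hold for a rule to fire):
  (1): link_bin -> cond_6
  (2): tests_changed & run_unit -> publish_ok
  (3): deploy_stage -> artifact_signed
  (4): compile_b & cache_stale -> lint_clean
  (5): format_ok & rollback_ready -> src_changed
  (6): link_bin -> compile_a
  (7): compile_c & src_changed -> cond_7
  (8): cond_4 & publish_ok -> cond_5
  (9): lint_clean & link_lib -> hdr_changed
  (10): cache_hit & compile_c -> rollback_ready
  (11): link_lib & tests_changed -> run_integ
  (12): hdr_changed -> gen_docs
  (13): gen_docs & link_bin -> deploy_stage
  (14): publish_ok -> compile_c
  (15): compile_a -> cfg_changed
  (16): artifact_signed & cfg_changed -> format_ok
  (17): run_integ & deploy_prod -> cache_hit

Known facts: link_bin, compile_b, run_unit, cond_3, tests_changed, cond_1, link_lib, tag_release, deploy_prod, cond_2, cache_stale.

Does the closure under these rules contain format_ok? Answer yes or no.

yes

Round 1: (1) [link_bin -> cond_6]; (2) [tests_changed & run_unit -> publish_ok]; (4) [compile_b & cache_stale -> lint_clean]; (6) [link_bin -> compile_a]; (11) [link_lib & tests_changed -> run_integ]. Adds cond_6, publish_ok, lint_clean, compile_a, run_integ.
Round 2: (9) [lint_clean & link_lib -> hdr_changed]; (14) [publish_ok -> compile_c]; (15) [compile_a -> cfg_changed]; (17) [run_integ & deploy_prod -> cache_hit]. Adds hdr_changed, compile_c, cfg_changed, cache_hit.
Round 3: (10) [cache_hit & compile_c -> rollback_ready]; (12) [hdr_changed -> gen_docs]. Adds rollback_ready, gen_docs.
Round 4: (13) [gen_docs & link_bin -> deploy_stage]. Adds deploy_stage.
Round 5: (3) [deploy_stage -> artifact_signed]. Adds artifact_signed.
Round 6: (16) [artifact_signed & cfg_changed -> format_ok]. Adds format_ok.
Round 7: (5) [format_ok & rollback_ready -> src_changed]. Adds src_changed.
Round 8: (7) [compile_c & src_changed -> cond_7]. Adds cond_7.
format_ok appears in round 6, so it is derivable.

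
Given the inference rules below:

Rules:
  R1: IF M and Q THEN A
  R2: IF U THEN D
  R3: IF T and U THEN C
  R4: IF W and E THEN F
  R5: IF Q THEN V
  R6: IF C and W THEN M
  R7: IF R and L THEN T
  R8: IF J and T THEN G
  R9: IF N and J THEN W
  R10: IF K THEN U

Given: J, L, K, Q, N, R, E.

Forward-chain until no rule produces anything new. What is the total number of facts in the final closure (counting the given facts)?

17

[1] R5 [IF Q THEN V]; R7 [IF R and L THEN T]; R9 [IF N and J THEN W]; R10 [IF K THEN U]. ⇒ new: V, T, W, U.
[2] R2 [IF U THEN D]; R3 [IF T and U THEN C]; R4 [IF W and E THEN F]; R8 [IF J and T THEN G]. ⇒ new: D, C, F, G.
[3] R6 [IF C and W THEN M]. ⇒ new: M.
[4] R1 [IF M and Q THEN A]. ⇒ new: A.
Closure: {A, C, D, E, F, G, J, K, L, M, N, Q, R, T, U, V, W} — 17 facts.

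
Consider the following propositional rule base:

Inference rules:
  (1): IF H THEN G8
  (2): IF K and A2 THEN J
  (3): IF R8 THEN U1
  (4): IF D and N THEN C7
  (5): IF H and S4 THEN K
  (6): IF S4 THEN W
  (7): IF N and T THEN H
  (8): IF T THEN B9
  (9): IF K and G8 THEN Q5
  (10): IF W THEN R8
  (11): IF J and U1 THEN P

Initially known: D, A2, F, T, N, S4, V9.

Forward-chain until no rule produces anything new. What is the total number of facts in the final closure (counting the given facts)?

Round 1: (4) [IF D and N THEN C7]; (6) [IF S4 THEN W]; (7) [IF N and T THEN H]; (8) [IF T THEN B9]. New: C7, W, H, B9.
Round 2: (1) [IF H THEN G8]; (5) [IF H and S4 THEN K]; (10) [IF W THEN R8]. New: G8, K, R8.
Round 3: (2) [IF K and A2 THEN J]; (3) [IF R8 THEN U1]; (9) [IF K and G8 THEN Q5]. New: J, U1, Q5.
Round 4: (11) [IF J and U1 THEN P]. New: P.
Closure: {A2, B9, C7, D, F, G8, H, J, K, N, P, Q5, R8, S4, T, U1, V9, W} — 18 facts.

18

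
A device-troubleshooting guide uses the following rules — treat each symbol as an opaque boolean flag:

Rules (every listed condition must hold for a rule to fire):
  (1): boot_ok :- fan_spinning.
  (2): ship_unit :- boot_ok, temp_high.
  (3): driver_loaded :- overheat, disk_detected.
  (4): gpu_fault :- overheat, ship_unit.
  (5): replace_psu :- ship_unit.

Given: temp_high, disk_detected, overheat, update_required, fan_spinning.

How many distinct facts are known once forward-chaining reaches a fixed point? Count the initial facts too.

[1] (1) [boot_ok :- fan_spinning.]; (3) [driver_loaded :- overheat, disk_detected.]. ⇒ new: boot_ok, driver_loaded.
[2] (2) [ship_unit :- boot_ok, temp_high.]. ⇒ new: ship_unit.
[3] (4) [gpu_fault :- overheat, ship_unit.]; (5) [replace_psu :- ship_unit.]. ⇒ new: gpu_fault, replace_psu.
Closure: {boot_ok, disk_detected, driver_loaded, fan_spinning, gpu_fault, overheat, replace_psu, ship_unit, temp_high, update_required} — 10 facts.

10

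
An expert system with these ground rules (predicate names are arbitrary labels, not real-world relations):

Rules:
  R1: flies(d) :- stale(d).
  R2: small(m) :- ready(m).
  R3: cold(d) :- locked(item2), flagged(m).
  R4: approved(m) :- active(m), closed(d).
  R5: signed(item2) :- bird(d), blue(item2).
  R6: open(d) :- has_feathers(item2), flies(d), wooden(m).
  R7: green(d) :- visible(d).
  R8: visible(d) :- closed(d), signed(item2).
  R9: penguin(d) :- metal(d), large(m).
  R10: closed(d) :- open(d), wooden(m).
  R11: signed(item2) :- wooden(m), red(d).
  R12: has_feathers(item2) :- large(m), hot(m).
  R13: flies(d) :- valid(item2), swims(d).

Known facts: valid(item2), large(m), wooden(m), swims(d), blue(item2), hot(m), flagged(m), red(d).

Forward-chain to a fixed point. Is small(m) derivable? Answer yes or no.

Round 1: R11 [signed(item2) :- wooden(m), red(d).]; R12 [has_feathers(item2) :- large(m), hot(m).]; R13 [flies(d) :- valid(item2), swims(d).]. Adds signed(item2), has_feathers(item2), flies(d).
Round 2: R6 [open(d) :- has_feathers(item2), flies(d), wooden(m).]. Adds open(d).
Round 3: R10 [closed(d) :- open(d), wooden(m).]. Adds closed(d).
Round 4: R8 [visible(d) :- closed(d), signed(item2).]. Adds visible(d).
Round 5: R7 [green(d) :- visible(d).]. Adds green(d).
Fixed point reached. small(m) is concluded only by R2; R2 needs ready(m) (never derived).

no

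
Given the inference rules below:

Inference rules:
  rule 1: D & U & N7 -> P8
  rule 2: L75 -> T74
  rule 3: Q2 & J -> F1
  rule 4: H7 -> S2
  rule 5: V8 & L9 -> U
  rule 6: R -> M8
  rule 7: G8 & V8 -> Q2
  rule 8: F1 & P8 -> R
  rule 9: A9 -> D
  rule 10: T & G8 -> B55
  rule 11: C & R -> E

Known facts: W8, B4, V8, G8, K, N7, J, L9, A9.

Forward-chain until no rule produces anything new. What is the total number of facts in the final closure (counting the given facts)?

Round 1 — rule 5, rule 7, rule 9, derive U, Q2, D.
Round 2 — rule 1, rule 3, derive P8, F1.
Round 3 — rule 8, derive R.
Round 4 — rule 6, derive M8.
Closure: {A9, B4, D, F1, G8, J, K, L9, M8, N7, P8, Q2, R, U, V8, W8} — 16 facts.

16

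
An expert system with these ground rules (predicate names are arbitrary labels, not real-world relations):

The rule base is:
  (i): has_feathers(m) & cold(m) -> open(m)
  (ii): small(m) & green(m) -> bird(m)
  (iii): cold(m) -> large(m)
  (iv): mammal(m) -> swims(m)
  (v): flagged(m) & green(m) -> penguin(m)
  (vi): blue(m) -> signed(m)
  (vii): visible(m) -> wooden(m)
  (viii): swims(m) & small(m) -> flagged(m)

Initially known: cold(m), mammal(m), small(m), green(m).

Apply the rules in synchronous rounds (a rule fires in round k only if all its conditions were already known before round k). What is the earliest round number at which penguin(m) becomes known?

Round 1: (ii) [small(m) & green(m) -> bird(m)]; (iii) [cold(m) -> large(m)]; (iv) [mammal(m) -> swims(m)]. Adds bird(m), large(m), swims(m).
Round 2: (viii) [swims(m) & small(m) -> flagged(m)]. Adds flagged(m).
Round 3: (v) [flagged(m) & green(m) -> penguin(m)]. Adds penguin(m).
penguin(m) first appears in round 3.

3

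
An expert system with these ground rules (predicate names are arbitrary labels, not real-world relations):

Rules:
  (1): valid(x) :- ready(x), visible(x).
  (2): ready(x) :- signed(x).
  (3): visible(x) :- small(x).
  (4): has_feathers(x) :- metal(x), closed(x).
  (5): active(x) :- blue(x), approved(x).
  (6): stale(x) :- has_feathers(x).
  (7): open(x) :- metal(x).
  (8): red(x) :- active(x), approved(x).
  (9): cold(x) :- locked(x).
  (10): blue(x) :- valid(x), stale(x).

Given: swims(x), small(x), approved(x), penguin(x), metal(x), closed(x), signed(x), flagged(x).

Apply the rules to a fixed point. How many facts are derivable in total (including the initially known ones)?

[1] (2) [ready(x) :- signed(x).]; (3) [visible(x) :- small(x).]; (4) [has_feathers(x) :- metal(x), closed(x).]; (7) [open(x) :- metal(x).]. ⇒ new: ready(x), visible(x), has_feathers(x), open(x).
[2] (1) [valid(x) :- ready(x), visible(x).]; (6) [stale(x) :- has_feathers(x).]. ⇒ new: valid(x), stale(x).
[3] (10) [blue(x) :- valid(x), stale(x).]. ⇒ new: blue(x).
[4] (5) [active(x) :- blue(x), approved(x).]. ⇒ new: active(x).
[5] (8) [red(x) :- active(x), approved(x).]. ⇒ new: red(x).
Closure: {active(x), approved(x), blue(x), closed(x), flagged(x), has_feathers(x), metal(x), open(x), penguin(x), ready(x), red(x), signed(x), small(x), stale(x), swims(x), valid(x), visible(x)} — 17 facts.

17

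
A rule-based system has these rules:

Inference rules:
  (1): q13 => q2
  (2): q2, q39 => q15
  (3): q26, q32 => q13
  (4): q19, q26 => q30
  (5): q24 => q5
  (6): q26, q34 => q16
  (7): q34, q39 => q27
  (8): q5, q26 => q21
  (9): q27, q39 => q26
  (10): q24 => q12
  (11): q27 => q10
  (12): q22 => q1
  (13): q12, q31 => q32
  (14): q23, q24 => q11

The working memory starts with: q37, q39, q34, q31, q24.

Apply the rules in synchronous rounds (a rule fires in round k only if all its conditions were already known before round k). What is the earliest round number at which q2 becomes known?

Round 1: (5) [q24 => q5]; (7) [q34, q39 => q27]; (10) [q24 => q12]. Adds q5, q27, q12.
Round 2: (9) [q27, q39 => q26]; (11) [q27 => q10]; (13) [q12, q31 => q32]. Adds q26, q10, q32.
Round 3: (3) [q26, q32 => q13]; (6) [q26, q34 => q16]; (8) [q5, q26 => q21]. Adds q13, q16, q21.
Round 4: (1) [q13 => q2]. Adds q2.
q2 first appears in round 4.

4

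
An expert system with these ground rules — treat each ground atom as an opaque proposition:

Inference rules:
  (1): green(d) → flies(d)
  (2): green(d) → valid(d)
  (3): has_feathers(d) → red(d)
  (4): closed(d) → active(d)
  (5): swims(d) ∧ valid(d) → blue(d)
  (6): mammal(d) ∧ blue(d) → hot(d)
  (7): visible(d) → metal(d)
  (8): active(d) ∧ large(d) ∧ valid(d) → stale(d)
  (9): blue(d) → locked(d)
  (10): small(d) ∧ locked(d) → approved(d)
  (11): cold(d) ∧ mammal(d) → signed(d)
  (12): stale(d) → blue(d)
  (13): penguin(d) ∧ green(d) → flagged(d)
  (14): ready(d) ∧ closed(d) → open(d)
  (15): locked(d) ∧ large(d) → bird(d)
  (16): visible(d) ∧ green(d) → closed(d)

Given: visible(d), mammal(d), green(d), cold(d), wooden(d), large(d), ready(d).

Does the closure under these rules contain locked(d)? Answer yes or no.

yes

Round 1: (1) [green(d) → flies(d)]; (2) [green(d) → valid(d)]; (7) [visible(d) → metal(d)]; (11) [cold(d) ∧ mammal(d) → signed(d)]; (16) [visible(d) ∧ green(d) → closed(d)]. Adds flies(d), valid(d), metal(d), signed(d), closed(d).
Round 2: (4) [closed(d) → active(d)]; (14) [ready(d) ∧ closed(d) → open(d)]. Adds active(d), open(d).
Round 3: (8) [active(d) ∧ large(d) ∧ valid(d) → stale(d)]. Adds stale(d).
Round 4: (12) [stale(d) → blue(d)]. Adds blue(d).
Round 5: (6) [mammal(d) ∧ blue(d) → hot(d)]; (9) [blue(d) → locked(d)]. Adds hot(d), locked(d).
Round 6: (15) [locked(d) ∧ large(d) → bird(d)]. Adds bird(d).
locked(d) appears in round 5, so it is derivable.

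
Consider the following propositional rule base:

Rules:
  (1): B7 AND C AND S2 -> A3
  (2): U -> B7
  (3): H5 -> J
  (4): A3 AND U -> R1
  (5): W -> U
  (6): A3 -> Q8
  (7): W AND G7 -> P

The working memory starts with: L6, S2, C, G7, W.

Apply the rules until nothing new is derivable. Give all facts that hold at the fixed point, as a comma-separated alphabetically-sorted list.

A3, B7, C, G7, L6, P, Q8, R1, S2, U, W

Round 1: (5) [W -> U]; (7) [W AND G7 -> P]. Adds U, P.
Round 2: (2) [U -> B7]. Adds B7.
Round 3: (1) [B7 AND C AND S2 -> A3]. Adds A3.
Round 4: (4) [A3 AND U -> R1]; (6) [A3 -> Q8]. Adds R1, Q8.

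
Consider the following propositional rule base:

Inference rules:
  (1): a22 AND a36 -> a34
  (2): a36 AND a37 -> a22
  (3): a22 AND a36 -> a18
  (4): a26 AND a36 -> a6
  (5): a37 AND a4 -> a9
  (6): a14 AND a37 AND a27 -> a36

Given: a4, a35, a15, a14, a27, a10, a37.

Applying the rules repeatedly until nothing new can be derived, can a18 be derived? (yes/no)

Round 1 fires (5), (6), giving a9, a36.
Round 2 fires (2), giving a22.
Round 3 fires (1), (3), giving a34, a18.
a18 appears in round 3, so it is derivable.

yes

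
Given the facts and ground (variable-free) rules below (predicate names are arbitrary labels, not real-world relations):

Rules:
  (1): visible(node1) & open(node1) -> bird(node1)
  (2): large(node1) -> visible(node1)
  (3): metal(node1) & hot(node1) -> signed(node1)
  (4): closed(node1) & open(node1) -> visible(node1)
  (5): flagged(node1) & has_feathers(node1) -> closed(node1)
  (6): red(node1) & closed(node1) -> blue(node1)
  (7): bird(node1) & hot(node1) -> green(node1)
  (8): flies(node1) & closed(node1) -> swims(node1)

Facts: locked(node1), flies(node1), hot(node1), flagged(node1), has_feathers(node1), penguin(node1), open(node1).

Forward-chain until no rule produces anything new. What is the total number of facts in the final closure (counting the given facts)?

12

Round 1 — (5), derive closed(node1).
Round 2 — (4), (8), derive visible(node1), swims(node1).
Round 3 — (1), derive bird(node1).
Round 4 — (7), derive green(node1).
Closure: {bird(node1), closed(node1), flagged(node1), flies(node1), green(node1), has_feathers(node1), hot(node1), locked(node1), open(node1), penguin(node1), swims(node1), visible(node1)} — 12 facts.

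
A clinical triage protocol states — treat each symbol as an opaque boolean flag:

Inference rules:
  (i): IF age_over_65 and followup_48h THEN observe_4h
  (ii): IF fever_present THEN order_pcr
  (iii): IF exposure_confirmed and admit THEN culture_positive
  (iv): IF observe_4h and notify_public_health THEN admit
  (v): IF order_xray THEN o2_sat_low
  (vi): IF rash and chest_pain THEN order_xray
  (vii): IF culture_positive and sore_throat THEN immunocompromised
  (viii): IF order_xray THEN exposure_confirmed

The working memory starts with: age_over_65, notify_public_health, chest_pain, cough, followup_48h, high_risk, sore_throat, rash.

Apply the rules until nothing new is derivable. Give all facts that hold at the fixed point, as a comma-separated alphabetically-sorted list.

Round 1: (i) [IF age_over_65 and followup_48h THEN observe_4h]; (vi) [IF rash and chest_pain THEN order_xray]. New: observe_4h, order_xray.
Round 2: (iv) [IF observe_4h and notify_public_health THEN admit]; (v) [IF order_xray THEN o2_sat_low]; (viii) [IF order_xray THEN exposure_confirmed]. New: admit, o2_sat_low, exposure_confirmed.
Round 3: (iii) [IF exposure_confirmed and admit THEN culture_positive]. New: culture_positive.
Round 4: (vii) [IF culture_positive and sore_throat THEN immunocompromised]. New: immunocompromised.

admit, age_over_65, chest_pain, cough, culture_positive, exposure_confirmed, followup_48h, high_risk, immunocompromised, notify_public_health, o2_sat_low, observe_4h, order_xray, rash, sore_throat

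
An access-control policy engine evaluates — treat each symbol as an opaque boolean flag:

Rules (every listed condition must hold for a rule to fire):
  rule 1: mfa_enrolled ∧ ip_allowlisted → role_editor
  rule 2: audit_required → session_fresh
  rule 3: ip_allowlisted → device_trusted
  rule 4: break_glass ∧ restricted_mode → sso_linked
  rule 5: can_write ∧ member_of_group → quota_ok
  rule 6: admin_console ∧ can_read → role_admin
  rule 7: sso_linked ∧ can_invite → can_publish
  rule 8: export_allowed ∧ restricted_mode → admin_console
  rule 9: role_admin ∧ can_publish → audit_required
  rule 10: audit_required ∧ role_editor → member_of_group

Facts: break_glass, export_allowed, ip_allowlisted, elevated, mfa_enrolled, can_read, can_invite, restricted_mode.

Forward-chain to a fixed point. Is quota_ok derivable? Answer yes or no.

Round 1 fires rule 1, rule 3, rule 4, rule 8, giving role_editor, device_trusted, sso_linked, admin_console.
Round 2 fires rule 6, rule 7, giving role_admin, can_publish.
Round 3 fires rule 9, giving audit_required.
Round 4 fires rule 2, rule 10, giving session_fresh, member_of_group.
Fixed point reached. quota_ok is concluded only by rule 5; rule 5 needs can_write (never derived).

no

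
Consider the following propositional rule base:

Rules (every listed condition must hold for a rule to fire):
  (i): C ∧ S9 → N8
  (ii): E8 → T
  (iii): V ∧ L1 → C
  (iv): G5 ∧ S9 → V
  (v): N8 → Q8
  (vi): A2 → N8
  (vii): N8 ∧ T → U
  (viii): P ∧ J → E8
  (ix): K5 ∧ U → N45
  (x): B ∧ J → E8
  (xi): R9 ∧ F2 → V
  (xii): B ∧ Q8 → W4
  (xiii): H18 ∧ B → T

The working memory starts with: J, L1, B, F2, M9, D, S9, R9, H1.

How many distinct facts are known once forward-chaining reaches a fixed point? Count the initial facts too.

Round 1: (x) [B ∧ J → E8]; (xi) [R9 ∧ F2 → V]. New: E8, V.
Round 2: (ii) [E8 → T]; (iii) [V ∧ L1 → C]. New: T, C.
Round 3: (i) [C ∧ S9 → N8]. New: N8.
Round 4: (v) [N8 → Q8]; (vii) [N8 ∧ T → U]. New: Q8, U.
Round 5: (xii) [B ∧ Q8 → W4]. New: W4.
Closure: {B, C, D, E8, F2, H1, J, L1, M9, N8, Q8, R9, S9, T, U, V, W4} — 17 facts.

17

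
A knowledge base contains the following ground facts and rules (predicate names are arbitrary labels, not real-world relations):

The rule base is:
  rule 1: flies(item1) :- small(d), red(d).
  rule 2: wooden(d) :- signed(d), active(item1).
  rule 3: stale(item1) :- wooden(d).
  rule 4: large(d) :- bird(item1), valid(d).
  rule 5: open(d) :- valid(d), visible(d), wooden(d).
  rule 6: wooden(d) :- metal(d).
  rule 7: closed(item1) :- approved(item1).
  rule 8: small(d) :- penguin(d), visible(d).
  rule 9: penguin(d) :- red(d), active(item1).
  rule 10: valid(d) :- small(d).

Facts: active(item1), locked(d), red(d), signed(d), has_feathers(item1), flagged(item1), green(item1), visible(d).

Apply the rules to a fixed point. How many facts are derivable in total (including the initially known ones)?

[1] rule 2 [wooden(d) :- signed(d), active(item1).]; rule 9 [penguin(d) :- red(d), active(item1).]. ⇒ new: wooden(d), penguin(d).
[2] rule 3 [stale(item1) :- wooden(d).]; rule 8 [small(d) :- penguin(d), visible(d).]. ⇒ new: stale(item1), small(d).
[3] rule 1 [flies(item1) :- small(d), red(d).]; rule 10 [valid(d) :- small(d).]. ⇒ new: flies(item1), valid(d).
[4] rule 5 [open(d) :- valid(d), visible(d), wooden(d).]. ⇒ new: open(d).
Closure: {active(item1), flagged(item1), flies(item1), green(item1), has_feathers(item1), locked(d), open(d), penguin(d), red(d), signed(d), small(d), stale(item1), valid(d), visible(d), wooden(d)} — 15 facts.

15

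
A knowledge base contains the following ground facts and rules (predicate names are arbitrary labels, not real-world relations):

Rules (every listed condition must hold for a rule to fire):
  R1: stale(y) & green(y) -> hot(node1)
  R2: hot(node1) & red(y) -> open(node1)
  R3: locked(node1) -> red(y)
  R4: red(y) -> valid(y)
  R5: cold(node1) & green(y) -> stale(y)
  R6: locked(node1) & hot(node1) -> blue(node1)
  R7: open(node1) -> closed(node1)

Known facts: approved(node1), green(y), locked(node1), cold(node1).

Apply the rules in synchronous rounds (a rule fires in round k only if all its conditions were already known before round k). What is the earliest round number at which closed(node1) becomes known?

4

Round 1: R3 [locked(node1) -> red(y)]; R5 [cold(node1) & green(y) -> stale(y)]. Adds red(y), stale(y).
Round 2: R1 [stale(y) & green(y) -> hot(node1)]; R4 [red(y) -> valid(y)]. Adds hot(node1), valid(y).
Round 3: R2 [hot(node1) & red(y) -> open(node1)]; R6 [locked(node1) & hot(node1) -> blue(node1)]. Adds open(node1), blue(node1).
Round 4: R7 [open(node1) -> closed(node1)]. Adds closed(node1).
closed(node1) first appears in round 4.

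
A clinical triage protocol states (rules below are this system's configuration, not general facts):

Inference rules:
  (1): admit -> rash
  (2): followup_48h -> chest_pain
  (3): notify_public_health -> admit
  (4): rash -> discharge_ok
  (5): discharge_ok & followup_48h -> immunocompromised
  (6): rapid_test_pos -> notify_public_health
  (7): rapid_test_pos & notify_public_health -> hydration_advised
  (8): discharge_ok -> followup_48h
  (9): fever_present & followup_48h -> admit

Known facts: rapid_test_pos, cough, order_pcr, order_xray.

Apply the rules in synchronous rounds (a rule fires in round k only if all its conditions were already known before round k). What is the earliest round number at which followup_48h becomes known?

Round 1: (6) [rapid_test_pos -> notify_public_health]. New: notify_public_health.
Round 2: (3) [notify_public_health -> admit]; (7) [rapid_test_pos & notify_public_health -> hydration_advised]. New: admit, hydration_advised.
Round 3: (1) [admit -> rash]. New: rash.
Round 4: (4) [rash -> discharge_ok]. New: discharge_ok.
Round 5: (8) [discharge_ok -> followup_48h]. New: followup_48h.
followup_48h first appears in round 5.

5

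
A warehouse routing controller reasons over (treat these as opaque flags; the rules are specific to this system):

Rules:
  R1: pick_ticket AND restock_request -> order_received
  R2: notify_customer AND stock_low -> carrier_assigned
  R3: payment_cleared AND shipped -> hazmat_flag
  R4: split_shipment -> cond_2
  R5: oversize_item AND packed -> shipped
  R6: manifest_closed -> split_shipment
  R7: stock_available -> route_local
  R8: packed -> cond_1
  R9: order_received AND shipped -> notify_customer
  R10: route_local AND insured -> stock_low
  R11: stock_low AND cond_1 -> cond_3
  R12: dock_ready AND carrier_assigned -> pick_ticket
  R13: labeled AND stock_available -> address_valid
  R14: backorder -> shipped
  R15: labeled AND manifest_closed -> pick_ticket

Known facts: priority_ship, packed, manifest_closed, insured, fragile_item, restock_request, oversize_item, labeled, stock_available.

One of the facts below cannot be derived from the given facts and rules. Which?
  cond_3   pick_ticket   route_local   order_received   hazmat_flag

Round 1: R5 [oversize_item AND packed -> shipped]; R6 [manifest_closed -> split_shipment]; R7 [stock_available -> route_local]; R8 [packed -> cond_1]; R13 [labeled AND stock_available -> address_valid]; R15 [labeled AND manifest_closed -> pick_ticket]. Adds shipped, split_shipment, route_local, cond_1, address_valid, pick_ticket.
Round 2: R1 [pick_ticket AND restock_request -> order_received]; R4 [split_shipment -> cond_2]; R10 [route_local AND insured -> stock_low]. Adds order_received, cond_2, stock_low.
Round 3: R9 [order_received AND shipped -> notify_customer]; R11 [stock_low AND cond_1 -> cond_3]. Adds notify_customer, cond_3.
Round 4: R2 [notify_customer AND stock_low -> carrier_assigned]. Adds carrier_assigned.
Derived: pick_ticket (round 1), route_local (round 1), cond_3 (round 3), order_received (round 2). hazmat_flag never appears in any round.

hazmat_flag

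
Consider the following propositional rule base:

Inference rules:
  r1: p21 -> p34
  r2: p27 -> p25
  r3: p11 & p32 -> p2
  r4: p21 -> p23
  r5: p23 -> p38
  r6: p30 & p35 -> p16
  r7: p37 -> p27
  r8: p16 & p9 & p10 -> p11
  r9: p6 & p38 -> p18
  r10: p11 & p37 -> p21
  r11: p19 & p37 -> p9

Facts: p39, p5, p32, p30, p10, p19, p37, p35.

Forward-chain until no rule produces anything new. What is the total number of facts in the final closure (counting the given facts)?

Round 1 fires r6, r7, r11, giving p16, p27, p9.
Round 2 fires r2, r8, giving p25, p11.
Round 3 fires r3, r10, giving p2, p21.
Round 4 fires r1, r4, giving p34, p23.
Round 5 fires r5, giving p38.
Closure: {p10, p11, p16, p19, p2, p21, p23, p25, p27, p30, p32, p34, p35, p37, p38, p39, p5, p9} — 18 facts.

18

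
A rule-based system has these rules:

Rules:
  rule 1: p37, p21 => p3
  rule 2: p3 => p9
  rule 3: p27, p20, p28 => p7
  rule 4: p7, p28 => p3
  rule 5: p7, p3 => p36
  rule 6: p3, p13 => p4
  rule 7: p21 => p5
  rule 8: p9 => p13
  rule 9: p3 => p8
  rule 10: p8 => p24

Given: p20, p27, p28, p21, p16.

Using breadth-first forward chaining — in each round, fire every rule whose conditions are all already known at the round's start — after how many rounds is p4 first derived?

[1] rule 3 [p27, p20, p28 => p7]; rule 7 [p21 => p5]. ⇒ new: p7, p5.
[2] rule 4 [p7, p28 => p3]. ⇒ new: p3.
[3] rule 2 [p3 => p9]; rule 5 [p7, p3 => p36]; rule 9 [p3 => p8]. ⇒ new: p9, p36, p8.
[4] rule 8 [p9 => p13]; rule 10 [p8 => p24]. ⇒ new: p13, p24.
[5] rule 6 [p3, p13 => p4]. ⇒ new: p4.
p4 first appears in round 5.

5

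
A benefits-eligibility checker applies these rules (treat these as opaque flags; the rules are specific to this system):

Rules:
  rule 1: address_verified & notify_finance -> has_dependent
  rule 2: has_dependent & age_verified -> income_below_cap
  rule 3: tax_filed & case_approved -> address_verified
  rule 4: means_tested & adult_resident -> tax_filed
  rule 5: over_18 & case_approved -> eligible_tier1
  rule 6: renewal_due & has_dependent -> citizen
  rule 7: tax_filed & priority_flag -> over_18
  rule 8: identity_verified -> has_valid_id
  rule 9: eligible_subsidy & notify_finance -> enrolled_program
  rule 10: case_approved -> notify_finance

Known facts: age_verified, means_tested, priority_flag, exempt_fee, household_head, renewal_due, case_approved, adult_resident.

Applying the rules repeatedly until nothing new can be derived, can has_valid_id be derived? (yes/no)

no

Round 1: rule 4 [means_tested & adult_resident -> tax_filed]; rule 10 [case_approved -> notify_finance]. Adds tax_filed, notify_finance.
Round 2: rule 3 [tax_filed & case_approved -> address_verified]; rule 7 [tax_filed & priority_flag -> over_18]. Adds address_verified, over_18.
Round 3: rule 1 [address_verified & notify_finance -> has_dependent]; rule 5 [over_18 & case_approved -> eligible_tier1]. Adds has_dependent, eligible_tier1.
Round 4: rule 2 [has_dependent & age_verified -> income_below_cap]; rule 6 [renewal_due & has_dependent -> citizen]. Adds income_below_cap, citizen.
Fixed point reached. has_valid_id is concluded only by rule 8; rule 8 needs identity_verified (never derived).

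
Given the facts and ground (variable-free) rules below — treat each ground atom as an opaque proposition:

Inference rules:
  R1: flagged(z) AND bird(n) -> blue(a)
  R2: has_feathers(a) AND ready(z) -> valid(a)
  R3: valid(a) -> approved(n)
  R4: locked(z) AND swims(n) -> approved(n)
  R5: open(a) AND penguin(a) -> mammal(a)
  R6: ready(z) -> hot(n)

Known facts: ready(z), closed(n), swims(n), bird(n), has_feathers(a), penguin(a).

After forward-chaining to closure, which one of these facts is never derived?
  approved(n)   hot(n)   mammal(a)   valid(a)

mammal(a)

Round 1 fires R2, R6, giving valid(a), hot(n).
Round 2 fires R3, giving approved(n).
Derived: hot(n) (round 1), approved(n) (round 2), valid(a) (round 1). mammal(a) never appears in any round.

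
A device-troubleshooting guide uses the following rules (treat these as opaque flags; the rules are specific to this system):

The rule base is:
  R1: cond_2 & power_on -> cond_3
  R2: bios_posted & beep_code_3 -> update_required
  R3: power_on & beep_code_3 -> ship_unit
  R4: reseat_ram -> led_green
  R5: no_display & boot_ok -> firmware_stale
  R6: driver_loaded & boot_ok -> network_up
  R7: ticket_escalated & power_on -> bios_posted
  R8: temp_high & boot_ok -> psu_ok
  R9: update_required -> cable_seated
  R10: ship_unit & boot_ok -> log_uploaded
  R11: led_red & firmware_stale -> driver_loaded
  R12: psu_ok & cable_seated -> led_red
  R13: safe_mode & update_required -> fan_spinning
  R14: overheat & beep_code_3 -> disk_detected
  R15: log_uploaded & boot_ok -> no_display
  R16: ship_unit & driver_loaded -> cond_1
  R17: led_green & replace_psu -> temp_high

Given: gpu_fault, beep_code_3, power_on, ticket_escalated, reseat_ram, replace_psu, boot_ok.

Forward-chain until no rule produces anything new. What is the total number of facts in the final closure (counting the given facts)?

Round 1: R3 [power_on & beep_code_3 -> ship_unit]; R4 [reseat_ram -> led_green]; R7 [ticket_escalated & power_on -> bios_posted]. New: ship_unit, led_green, bios_posted.
Round 2: R2 [bios_posted & beep_code_3 -> update_required]; R10 [ship_unit & boot_ok -> log_uploaded]; R17 [led_green & replace_psu -> temp_high]. New: update_required, log_uploaded, temp_high.
Round 3: R8 [temp_high & boot_ok -> psu_ok]; R9 [update_required -> cable_seated]; R15 [log_uploaded & boot_ok -> no_display]. New: psu_ok, cable_seated, no_display.
Round 4: R5 [no_display & boot_ok -> firmware_stale]; R12 [psu_ok & cable_seated -> led_red]. New: firmware_stale, led_red.
Round 5: R11 [led_red & firmware_stale -> driver_loaded]. New: driver_loaded.
Round 6: R6 [driver_loaded & boot_ok -> network_up]; R16 [ship_unit & driver_loaded -> cond_1]. New: network_up, cond_1.
Closure: {beep_code_3, bios_posted, boot_ok, cable_seated, cond_1, driver_loaded, firmware_stale, gpu_fault, led_green, led_red, log_uploaded, network_up, no_display, power_on, psu_ok, replace_psu, reseat_ram, ship_unit, temp_high, ticket_escalated, update_required} — 21 facts.

21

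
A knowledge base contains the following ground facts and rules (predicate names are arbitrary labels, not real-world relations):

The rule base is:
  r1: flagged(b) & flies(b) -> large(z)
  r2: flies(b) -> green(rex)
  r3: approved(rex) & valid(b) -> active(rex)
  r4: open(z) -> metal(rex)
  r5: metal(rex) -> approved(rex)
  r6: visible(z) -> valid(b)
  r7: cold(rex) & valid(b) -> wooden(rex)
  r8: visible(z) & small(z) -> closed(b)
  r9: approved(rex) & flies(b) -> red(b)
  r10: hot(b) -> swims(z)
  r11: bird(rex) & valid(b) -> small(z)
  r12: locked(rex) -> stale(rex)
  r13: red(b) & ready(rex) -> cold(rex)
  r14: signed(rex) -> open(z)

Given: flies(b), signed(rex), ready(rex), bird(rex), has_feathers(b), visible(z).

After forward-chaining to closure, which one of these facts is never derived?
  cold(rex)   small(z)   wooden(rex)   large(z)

large(z)

Round 1: r2 [flies(b) -> green(rex)]; r6 [visible(z) -> valid(b)]; r14 [signed(rex) -> open(z)]. New: green(rex), valid(b), open(z).
Round 2: r4 [open(z) -> metal(rex)]; r11 [bird(rex) & valid(b) -> small(z)]. New: metal(rex), small(z).
Round 3: r5 [metal(rex) -> approved(rex)]; r8 [visible(z) & small(z) -> closed(b)]. New: approved(rex), closed(b).
Round 4: r3 [approved(rex) & valid(b) -> active(rex)]; r9 [approved(rex) & flies(b) -> red(b)]. New: active(rex), red(b).
Round 5: r13 [red(b) & ready(rex) -> cold(rex)]. New: cold(rex).
Round 6: r7 [cold(rex) & valid(b) -> wooden(rex)]. New: wooden(rex).
Derived: cold(rex) (round 5), small(z) (round 2), wooden(rex) (round 6). large(z) never appears in any round.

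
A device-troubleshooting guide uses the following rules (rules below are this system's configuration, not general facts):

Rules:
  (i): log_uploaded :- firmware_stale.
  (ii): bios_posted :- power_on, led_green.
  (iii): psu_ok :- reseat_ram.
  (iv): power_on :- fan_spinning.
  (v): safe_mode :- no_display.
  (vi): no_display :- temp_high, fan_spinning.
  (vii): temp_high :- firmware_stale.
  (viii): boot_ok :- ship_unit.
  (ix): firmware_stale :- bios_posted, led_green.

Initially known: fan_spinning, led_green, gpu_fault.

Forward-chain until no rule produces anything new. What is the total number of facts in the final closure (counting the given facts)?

Round 1: (iv) [power_on :- fan_spinning.]. New: power_on.
Round 2: (ii) [bios_posted :- power_on, led_green.]. New: bios_posted.
Round 3: (ix) [firmware_stale :- bios_posted, led_green.]. New: firmware_stale.
Round 4: (i) [log_uploaded :- firmware_stale.]; (vii) [temp_high :- firmware_stale.]. New: log_uploaded, temp_high.
Round 5: (vi) [no_display :- temp_high, fan_spinning.]. New: no_display.
Round 6: (v) [safe_mode :- no_display.]. New: safe_mode.
Closure: {bios_posted, fan_spinning, firmware_stale, gpu_fault, led_green, log_uploaded, no_display, power_on, safe_mode, temp_high} — 10 facts.

10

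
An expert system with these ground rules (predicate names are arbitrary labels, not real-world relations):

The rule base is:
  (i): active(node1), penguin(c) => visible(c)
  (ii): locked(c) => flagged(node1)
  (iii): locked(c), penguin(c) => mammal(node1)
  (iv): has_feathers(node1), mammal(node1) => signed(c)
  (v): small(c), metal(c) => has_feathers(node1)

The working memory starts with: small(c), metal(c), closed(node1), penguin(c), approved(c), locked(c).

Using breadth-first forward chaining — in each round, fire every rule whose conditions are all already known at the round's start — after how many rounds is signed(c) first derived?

2

Round 1: (ii) [locked(c) => flagged(node1)]; (iii) [locked(c), penguin(c) => mammal(node1)]; (v) [small(c), metal(c) => has_feathers(node1)]. Adds flagged(node1), mammal(node1), has_feathers(node1).
Round 2: (iv) [has_feathers(node1), mammal(node1) => signed(c)]. Adds signed(c).
signed(c) first appears in round 2.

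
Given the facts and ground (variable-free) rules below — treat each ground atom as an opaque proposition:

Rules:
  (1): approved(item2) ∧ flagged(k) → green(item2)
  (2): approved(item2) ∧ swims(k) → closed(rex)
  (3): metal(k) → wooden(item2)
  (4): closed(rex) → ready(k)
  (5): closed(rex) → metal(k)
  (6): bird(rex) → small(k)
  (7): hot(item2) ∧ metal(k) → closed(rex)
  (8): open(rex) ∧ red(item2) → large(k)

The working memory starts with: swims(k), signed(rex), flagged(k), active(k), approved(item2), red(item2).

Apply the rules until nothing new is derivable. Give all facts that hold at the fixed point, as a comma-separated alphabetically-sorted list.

active(k), approved(item2), closed(rex), flagged(k), green(item2), metal(k), ready(k), red(item2), signed(rex), swims(k), wooden(item2)

Round 1: (1) [approved(item2) ∧ flagged(k) → green(item2)]; (2) [approved(item2) ∧ swims(k) → closed(rex)]. Adds green(item2), closed(rex).
Round 2: (4) [closed(rex) → ready(k)]; (5) [closed(rex) → metal(k)]. Adds ready(k), metal(k).
Round 3: (3) [metal(k) → wooden(item2)]. Adds wooden(item2).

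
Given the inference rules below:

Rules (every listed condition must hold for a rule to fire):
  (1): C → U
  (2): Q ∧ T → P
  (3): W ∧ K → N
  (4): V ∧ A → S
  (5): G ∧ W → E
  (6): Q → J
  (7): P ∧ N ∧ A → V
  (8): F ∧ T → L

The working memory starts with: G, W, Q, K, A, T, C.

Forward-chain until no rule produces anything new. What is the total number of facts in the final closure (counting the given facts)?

14

Round 1 — (1), (2), (3), (5), (6), derive U, P, N, E, J.
Round 2 — (7), derive V.
Round 3 — (4), derive S.
Closure: {A, C, E, G, J, K, N, P, Q, S, T, U, V, W} — 14 facts.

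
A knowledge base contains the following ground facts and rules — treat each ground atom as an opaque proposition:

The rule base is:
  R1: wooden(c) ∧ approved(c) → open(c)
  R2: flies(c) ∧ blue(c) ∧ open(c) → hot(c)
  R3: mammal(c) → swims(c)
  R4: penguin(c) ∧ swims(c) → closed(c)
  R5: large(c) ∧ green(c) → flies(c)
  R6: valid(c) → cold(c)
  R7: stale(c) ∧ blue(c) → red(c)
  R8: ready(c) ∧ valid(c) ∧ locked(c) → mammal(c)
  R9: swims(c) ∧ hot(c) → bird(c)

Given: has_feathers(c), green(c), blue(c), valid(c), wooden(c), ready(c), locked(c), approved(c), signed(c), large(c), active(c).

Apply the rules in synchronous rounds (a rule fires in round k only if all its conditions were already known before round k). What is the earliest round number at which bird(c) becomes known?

Round 1 fires R1, R5, R6, R8, giving open(c), flies(c), cold(c), mammal(c).
Round 2 fires R2, R3, giving hot(c), swims(c).
Round 3 fires R9, giving bird(c).
bird(c) first appears in round 3.

3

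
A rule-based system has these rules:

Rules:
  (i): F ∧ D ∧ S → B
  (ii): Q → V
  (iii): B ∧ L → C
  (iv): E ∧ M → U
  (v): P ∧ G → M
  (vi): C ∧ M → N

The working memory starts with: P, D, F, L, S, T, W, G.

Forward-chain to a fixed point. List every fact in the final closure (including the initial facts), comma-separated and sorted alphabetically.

B, C, D, F, G, L, M, N, P, S, T, W

Round 1 fires (i), (v), giving B, M.
Round 2 fires (iii), giving C.
Round 3 fires (vi), giving N.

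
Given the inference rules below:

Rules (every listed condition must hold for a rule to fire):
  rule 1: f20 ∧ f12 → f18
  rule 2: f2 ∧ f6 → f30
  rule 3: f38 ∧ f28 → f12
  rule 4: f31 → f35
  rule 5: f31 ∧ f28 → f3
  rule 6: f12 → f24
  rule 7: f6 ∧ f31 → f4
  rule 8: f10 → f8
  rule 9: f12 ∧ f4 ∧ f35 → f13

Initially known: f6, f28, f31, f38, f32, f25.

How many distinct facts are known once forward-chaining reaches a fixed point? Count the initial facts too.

Round 1 — rule 3, rule 4, rule 5, rule 7, derive f12, f35, f3, f4.
Round 2 — rule 6, rule 9, derive f24, f13.
Closure: {f12, f13, f24, f25, f28, f3, f31, f32, f35, f38, f4, f6} — 12 facts.

12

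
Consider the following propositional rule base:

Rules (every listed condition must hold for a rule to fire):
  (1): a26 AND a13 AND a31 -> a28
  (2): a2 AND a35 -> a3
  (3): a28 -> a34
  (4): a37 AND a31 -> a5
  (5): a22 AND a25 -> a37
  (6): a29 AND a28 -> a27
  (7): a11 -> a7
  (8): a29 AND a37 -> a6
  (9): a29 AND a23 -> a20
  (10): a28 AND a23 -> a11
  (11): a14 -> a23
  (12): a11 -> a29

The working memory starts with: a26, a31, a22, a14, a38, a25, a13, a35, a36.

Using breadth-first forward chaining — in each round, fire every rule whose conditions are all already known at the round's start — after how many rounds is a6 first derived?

Round 1 — (1), (5), (11), derive a28, a37, a23.
Round 2 — (3), (4), (10), derive a34, a5, a11.
Round 3 — (7), (12), derive a7, a29.
Round 4 — (6), (8), (9), derive a27, a6, a20.
a6 first appears in round 4.

4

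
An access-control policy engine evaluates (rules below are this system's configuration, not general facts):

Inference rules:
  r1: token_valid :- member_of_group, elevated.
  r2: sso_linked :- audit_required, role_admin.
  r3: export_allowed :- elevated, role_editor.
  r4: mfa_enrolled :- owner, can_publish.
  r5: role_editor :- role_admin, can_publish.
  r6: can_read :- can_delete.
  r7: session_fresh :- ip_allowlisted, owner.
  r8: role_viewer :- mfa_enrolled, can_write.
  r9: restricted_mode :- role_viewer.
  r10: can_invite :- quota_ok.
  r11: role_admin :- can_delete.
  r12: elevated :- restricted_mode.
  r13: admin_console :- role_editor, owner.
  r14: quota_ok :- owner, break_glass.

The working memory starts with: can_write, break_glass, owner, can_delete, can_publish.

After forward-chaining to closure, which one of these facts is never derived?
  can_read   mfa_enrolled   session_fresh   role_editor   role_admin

[1] r4 [mfa_enrolled :- owner, can_publish.]; r6 [can_read :- can_delete.]; r11 [role_admin :- can_delete.]; r14 [quota_ok :- owner, break_glass.]. ⇒ new: mfa_enrolled, can_read, role_admin, quota_ok.
[2] r5 [role_editor :- role_admin, can_publish.]; r8 [role_viewer :- mfa_enrolled, can_write.]; r10 [can_invite :- quota_ok.]. ⇒ new: role_editor, role_viewer, can_invite.
[3] r9 [restricted_mode :- role_viewer.]; r13 [admin_console :- role_editor, owner.]. ⇒ new: restricted_mode, admin_console.
[4] r12 [elevated :- restricted_mode.]. ⇒ new: elevated.
[5] r3 [export_allowed :- elevated, role_editor.]. ⇒ new: export_allowed.
Derived: role_admin (round 1), can_read (round 1), role_editor (round 2), mfa_enrolled (round 1). session_fresh never appears in any round.

session_fresh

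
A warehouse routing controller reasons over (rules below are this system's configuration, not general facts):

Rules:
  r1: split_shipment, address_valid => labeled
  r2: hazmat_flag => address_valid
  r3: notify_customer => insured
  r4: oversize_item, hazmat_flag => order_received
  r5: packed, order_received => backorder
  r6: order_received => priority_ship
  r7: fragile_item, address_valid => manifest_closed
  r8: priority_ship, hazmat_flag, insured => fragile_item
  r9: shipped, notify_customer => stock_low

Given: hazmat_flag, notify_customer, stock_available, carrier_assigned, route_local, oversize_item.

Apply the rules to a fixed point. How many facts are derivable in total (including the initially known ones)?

[1] r2 [hazmat_flag => address_valid]; r3 [notify_customer => insured]; r4 [oversize_item, hazmat_flag => order_received]. ⇒ new: address_valid, insured, order_received.
[2] r6 [order_received => priority_ship]. ⇒ new: priority_ship.
[3] r8 [priority_ship, hazmat_flag, insured => fragile_item]. ⇒ new: fragile_item.
[4] r7 [fragile_item, address_valid => manifest_closed]. ⇒ new: manifest_closed.
Closure: {address_valid, carrier_assigned, fragile_item, hazmat_flag, insured, manifest_closed, notify_customer, order_received, oversize_item, priority_ship, route_local, stock_available} — 12 facts.

12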